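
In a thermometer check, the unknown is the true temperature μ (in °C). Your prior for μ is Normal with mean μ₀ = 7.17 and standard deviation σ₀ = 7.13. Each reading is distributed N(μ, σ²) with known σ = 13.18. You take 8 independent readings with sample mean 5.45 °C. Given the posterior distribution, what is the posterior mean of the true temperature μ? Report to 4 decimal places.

5.9648

For Normal data with known variance σ², a Normal(μ₀, σ₀²) prior on μ is conjugate. Posterior precision = 1/σ₀² + n/σ²; posterior mean is the precision-weighted average of μ₀ and x̄.
n·x̄ = 8·5.45 = 43.6.
σ₀² = 7.13² = 50.8369, σ² = 13.18² = 173.7124; σ² + n·σ₀² = 173.7124 + 8·50.8369 = 580.4076.
Posterior mean = (μ₀/σ₀² + n·x̄/σ²)/(1/σ₀² + n/σ²) = (σ²·μ₀ + σ₀²·n·x̄)/(σ² + n·σ₀²) = (173.7124·7.17 + 50.8369·43.6)/580.4076 = 3462.006748/580.4076 = 5.9648.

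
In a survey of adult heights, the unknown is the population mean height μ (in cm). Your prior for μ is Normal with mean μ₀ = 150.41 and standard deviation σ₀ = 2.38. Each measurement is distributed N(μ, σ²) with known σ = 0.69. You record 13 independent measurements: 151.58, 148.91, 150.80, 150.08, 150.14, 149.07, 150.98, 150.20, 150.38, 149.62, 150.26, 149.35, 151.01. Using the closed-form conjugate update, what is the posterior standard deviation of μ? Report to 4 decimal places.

For Normal data with known variance σ², a Normal(μ₀, σ₀²) prior on μ is conjugate. Posterior precision = 1/σ₀² + n/σ²; posterior mean is the precision-weighted average of μ₀ and x̄.
σ₀² = 2.38² = 5.6644, σ² = 0.69² = 0.4761; σ² + n·σ₀² = 0.4761 + 13·5.6644 = 74.1133.
Posterior precision = 1/σ₀² + n/σ² = 1/5.6644 + 13/0.4761 = (σ² + n·σ₀²)/(σ₀²σ²) = 74.1133/(5.6644·0.4761); posterior variance σₙ² = σ₀²σ²/(σ² + n·σ₀²) = 5.6644·0.4761/74.1133 = 0.036388.
Posterior SD = √σₙ² = √(5.6644·0.4761/74.1133) = 0.1908.

0.1908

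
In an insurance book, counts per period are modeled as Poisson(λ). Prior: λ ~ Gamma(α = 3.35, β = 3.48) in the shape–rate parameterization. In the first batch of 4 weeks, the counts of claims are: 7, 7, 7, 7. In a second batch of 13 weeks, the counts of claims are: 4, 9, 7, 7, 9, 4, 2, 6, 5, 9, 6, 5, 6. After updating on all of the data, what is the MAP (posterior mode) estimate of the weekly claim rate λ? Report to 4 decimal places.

5.3394

With a Gamma(shape α, rate β) prior, the Poisson likelihood is conjugate: the posterior is Gamma(α + ΣXᵢ, β + n).
Batch 1: sum of counts S = 28 over n = 4 weeks.
After batch 1: Gamma(α+S, β+n) = Gamma(3.35+28, 3.48+4) = Gamma(31.35, 7.48).
Batch 2: sum of counts S = 79 over n = 13 weeks.
After batch 2: Gamma(α+S, β+n) = Gamma(31.35+79, 7.48+13) = Gamma(110.35, 20.48).
Mode of Gamma(α,β) for α≥1 is (α−1)/β = 109.35/20.48 = 5.3394.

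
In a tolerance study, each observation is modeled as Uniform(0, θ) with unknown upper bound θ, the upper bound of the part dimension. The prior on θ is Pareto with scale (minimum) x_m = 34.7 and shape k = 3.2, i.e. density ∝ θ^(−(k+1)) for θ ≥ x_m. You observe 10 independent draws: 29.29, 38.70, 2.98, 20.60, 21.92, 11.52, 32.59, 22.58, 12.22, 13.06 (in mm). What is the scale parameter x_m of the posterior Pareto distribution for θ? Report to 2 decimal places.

A Pareto(scale x_m, shape k) prior on the upper bound θ of Uniform(0, θ) is conjugate: posterior is Pareto(max(x_m, max xᵢ), k + n).
Sample maximum = 38.70; prior scale x_m = 34.7 → posterior scale = max = 38.70.
Posterior shape = 3.2 + 10 = 13.2.
Posterior scale x_m = 38.70.

38.70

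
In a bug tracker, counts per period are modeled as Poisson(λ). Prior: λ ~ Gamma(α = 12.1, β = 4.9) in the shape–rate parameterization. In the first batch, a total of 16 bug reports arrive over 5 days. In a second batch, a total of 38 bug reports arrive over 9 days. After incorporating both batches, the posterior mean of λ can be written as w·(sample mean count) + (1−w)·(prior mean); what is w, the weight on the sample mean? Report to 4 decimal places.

With a Gamma(shape α, rate β) prior, the Poisson likelihood is conjugate: the posterior is Gamma(α + ΣXᵢ, β + n).
Total number of days: n = 5 + 9 = 14.
Posterior mean = (α₀+S)/(β₀+n) = [n/(β₀+n)]·(S/n) + [β₀/(β₀+n)]·(α₀/β₀), so only n and β₀ enter the weight.
Weight on data w = n/(β₀+n) = 14/(4.9+14) = 14/18.9 = 0.7407.

0.7407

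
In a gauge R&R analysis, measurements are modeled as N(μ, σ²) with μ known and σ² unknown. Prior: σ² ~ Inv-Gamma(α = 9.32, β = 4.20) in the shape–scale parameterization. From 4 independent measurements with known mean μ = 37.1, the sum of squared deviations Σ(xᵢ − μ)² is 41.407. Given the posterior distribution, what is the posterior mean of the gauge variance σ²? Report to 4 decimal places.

2.4131

With known mean μ and an Inverse-Gamma(α, β) prior on σ², the Normal likelihood is conjugate: posterior is Inv-Gamma(α + n/2, β + Σ(xᵢ−μ)²/2).
Posterior: Inv-Gamma(9.32 + 4/2, 4.20 + 41.407/2) = Inv-Gamma(11.32, 24.9035).
E[σ²|data] = β/(α−1) = 24.9035/10.32 = 2.4131.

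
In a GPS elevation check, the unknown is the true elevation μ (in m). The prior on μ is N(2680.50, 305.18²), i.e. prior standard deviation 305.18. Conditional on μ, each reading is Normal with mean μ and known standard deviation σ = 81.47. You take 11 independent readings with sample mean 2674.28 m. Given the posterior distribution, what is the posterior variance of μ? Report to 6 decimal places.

599.512360

For Normal data with known variance σ², a Normal(μ₀, σ₀²) prior on μ is conjugate. Posterior precision = 1/σ₀² + n/σ²; posterior mean is the precision-weighted average of μ₀ and x̄.
σ₀² = 305.18² = 93134.8324, σ² = 81.47² = 6637.3609; σ² + n·σ₀² = 6637.3609 + 11·93134.8324 = 1031120.5173.
Posterior precision = 1/σ₀² + n/σ² = 1/93134.8324 + 11/6637.3609 = (σ² + n·σ₀²)/(σ₀²σ²) = 1031120.5173/(93134.8324·6637.3609); posterior variance σₙ² = σ₀²σ²/(σ² + n·σ₀²) = 93134.8324·6637.3609/1031120.5173 = 599.512360.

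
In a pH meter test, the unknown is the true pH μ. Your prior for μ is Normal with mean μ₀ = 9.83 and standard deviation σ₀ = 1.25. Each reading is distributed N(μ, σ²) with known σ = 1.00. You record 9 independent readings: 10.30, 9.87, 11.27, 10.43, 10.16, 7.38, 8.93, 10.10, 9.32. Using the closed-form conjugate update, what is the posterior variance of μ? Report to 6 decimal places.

For Normal data with known variance σ², a Normal(μ₀, σ₀²) prior on μ is conjugate. Posterior precision = 1/σ₀² + n/σ²; posterior mean is the precision-weighted average of μ₀ and x̄.
σ₀² = 1.25² = 1.5625, σ² = 1.00² = 1; σ² + n·σ₀² = 1 + 9·1.5625 = 15.0625.
Posterior precision = 1/σ₀² + n/σ² = 1/1.5625 + 9/1 = (σ² + n·σ₀²)/(σ₀²σ²) = 15.0625/(1.5625·1); posterior variance σₙ² = σ₀²σ²/(σ² + n·σ₀²) = 1.5625·1/15.0625 = 0.103734.

0.103734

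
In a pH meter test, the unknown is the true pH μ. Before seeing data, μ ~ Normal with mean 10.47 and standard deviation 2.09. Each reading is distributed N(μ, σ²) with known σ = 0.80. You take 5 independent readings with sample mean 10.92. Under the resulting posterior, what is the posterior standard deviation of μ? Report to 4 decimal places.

For Normal data with known variance σ², a Normal(μ₀, σ₀²) prior on μ is conjugate. Posterior precision = 1/σ₀² + n/σ²; posterior mean is the precision-weighted average of μ₀ and x̄.
σ₀² = 2.09² = 4.3681, σ² = 0.80² = 0.64; σ² + n·σ₀² = 0.64 + 5·4.3681 = 22.4805.
Posterior precision = 1/σ₀² + n/σ² = 1/4.3681 + 5/0.64 = (σ² + n·σ₀²)/(σ₀²σ²) = 22.4805/(4.3681·0.64); posterior variance σₙ² = σ₀²σ²/(σ² + n·σ₀²) = 4.3681·0.64/22.4805 = 0.124356.
Posterior SD = √σₙ² = √(4.3681·0.64/22.4805) = 0.3526.

0.3526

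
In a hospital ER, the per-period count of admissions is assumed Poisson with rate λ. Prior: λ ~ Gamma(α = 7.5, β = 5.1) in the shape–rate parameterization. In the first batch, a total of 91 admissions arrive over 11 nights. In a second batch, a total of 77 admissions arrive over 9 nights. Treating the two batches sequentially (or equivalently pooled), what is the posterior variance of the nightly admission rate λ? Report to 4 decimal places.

0.2786

With a Gamma(shape α, rate β) prior, the Poisson likelihood is conjugate: the posterior is Gamma(α + ΣXᵢ, β + n).
After batch 1: Gamma(α+S, β+n) = Gamma(7.5+91, 5.1+11) = Gamma(98.5, 16.1).
After batch 2: Gamma(α+S, β+n) = Gamma(98.5+77, 16.1+9) = Gamma(175.5, 25.1).
Var = α/β² = 175.5/25.1² = 0.2786.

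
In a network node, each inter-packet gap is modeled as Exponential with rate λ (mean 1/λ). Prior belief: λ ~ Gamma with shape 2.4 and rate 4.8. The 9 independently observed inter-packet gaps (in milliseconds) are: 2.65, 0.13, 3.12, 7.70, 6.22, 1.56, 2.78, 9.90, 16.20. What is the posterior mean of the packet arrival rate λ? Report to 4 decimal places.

With a Gamma(shape α, rate β) prior on the exponential rate λ, the posterior after n observations with total T = Σxᵢ is Gamma(α+n, β+T).
Sum of observations T = 50.26 milliseconds; n = 9.
Posterior: Gamma(2.4+9, 4.8+50.26) = Gamma(11.4, 55.06).
Posterior mean of λ = α/β = 11.4/55.06 = 0.2070.

0.2070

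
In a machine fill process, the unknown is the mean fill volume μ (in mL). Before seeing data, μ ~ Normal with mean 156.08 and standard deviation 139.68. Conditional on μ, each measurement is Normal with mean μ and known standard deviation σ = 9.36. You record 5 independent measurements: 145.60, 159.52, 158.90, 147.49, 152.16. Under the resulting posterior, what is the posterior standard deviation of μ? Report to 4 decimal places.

4.1840

For Normal data with known variance σ², a Normal(μ₀, σ₀²) prior on μ is conjugate. Posterior precision = 1/σ₀² + n/σ²; posterior mean is the precision-weighted average of μ₀ and x̄.
σ₀² = 139.68² = 19510.5024, σ² = 9.36² = 87.6096; σ² + n·σ₀² = 87.6096 + 5·19510.5024 = 97640.1216.
Posterior precision = 1/σ₀² + n/σ² = 1/19510.5024 + 5/87.6096 = (σ² + n·σ₀²)/(σ₀²σ²) = 97640.1216/(19510.5024·87.6096); posterior variance σₙ² = σ₀²σ²/(σ² + n·σ₀²) = 19510.5024·87.6096/97640.1216 = 17.506198.
Posterior SD = √σₙ² = √(19510.5024·87.6096/97640.1216) = 4.1840.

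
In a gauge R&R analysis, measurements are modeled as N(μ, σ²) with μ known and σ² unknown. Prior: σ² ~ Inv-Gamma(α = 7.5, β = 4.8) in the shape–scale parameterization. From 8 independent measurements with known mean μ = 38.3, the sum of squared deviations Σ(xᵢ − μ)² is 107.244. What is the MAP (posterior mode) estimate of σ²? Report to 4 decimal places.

With known mean μ and an Inverse-Gamma(α, β) prior on σ², the Normal likelihood is conjugate: posterior is Inv-Gamma(α + n/2, β + Σ(xᵢ−μ)²/2).
Posterior: Inv-Gamma(7.5 + 8/2, 4.8 + 107.244/2) = Inv-Gamma(11.50, 58.4220).
Mode = β/(α+1) = 58.4220/12.50 = 4.6738.

4.6738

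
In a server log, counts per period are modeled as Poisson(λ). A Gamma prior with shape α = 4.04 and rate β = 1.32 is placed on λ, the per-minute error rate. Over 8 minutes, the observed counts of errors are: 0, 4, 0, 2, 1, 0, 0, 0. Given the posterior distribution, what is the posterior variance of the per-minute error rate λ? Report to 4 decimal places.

0.1271

With a Gamma(shape α, rate β) prior, the Poisson likelihood is conjugate: the posterior is Gamma(α + ΣXᵢ, β + n).
Sum of counts S = 7 over n = 8 minutes.
Posterior: Gamma(α+S, β+n) = Gamma(4.04+7, 1.32+8) = Gamma(11.04, 9.32).
Var = α/β² = 11.04/9.32² = 0.1271.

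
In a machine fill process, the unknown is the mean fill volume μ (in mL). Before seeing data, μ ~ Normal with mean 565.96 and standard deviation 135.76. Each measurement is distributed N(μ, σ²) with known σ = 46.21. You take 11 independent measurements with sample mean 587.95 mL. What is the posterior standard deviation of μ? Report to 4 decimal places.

For Normal data with known variance σ², a Normal(μ₀, σ₀²) prior on μ is conjugate. Posterior precision = 1/σ₀² + n/σ²; posterior mean is the precision-weighted average of μ₀ and x̄.
σ₀² = 135.76² = 18430.7776, σ² = 46.21² = 2135.3641; σ² + n·σ₀² = 2135.3641 + 11·18430.7776 = 204873.9177.
Posterior precision = 1/σ₀² + n/σ² = 1/18430.7776 + 11/2135.3641 = (σ² + n·σ₀²)/(σ₀²σ²) = 204873.9177/(18430.7776·2135.3641); posterior variance σₙ² = σ₀²σ²/(σ² + n·σ₀²) = 18430.7776·2135.3641/204873.9177 = 192.100689.
Posterior SD = √σₙ² = √(18430.7776·2135.3641/204873.9177) = 13.8600.

13.8600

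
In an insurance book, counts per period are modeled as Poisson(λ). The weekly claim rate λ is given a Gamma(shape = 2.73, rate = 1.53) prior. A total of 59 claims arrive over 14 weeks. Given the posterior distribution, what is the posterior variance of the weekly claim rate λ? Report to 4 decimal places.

With a Gamma(shape α, rate β) prior, the Poisson likelihood is conjugate: the posterior is Gamma(α + ΣXᵢ, β + n).
Posterior: Gamma(α+S, β+n) = Gamma(2.73+59, 1.53+14) = Gamma(61.73, 15.53).
Var = α/β² = 61.73/15.53² = 0.2559.

0.2559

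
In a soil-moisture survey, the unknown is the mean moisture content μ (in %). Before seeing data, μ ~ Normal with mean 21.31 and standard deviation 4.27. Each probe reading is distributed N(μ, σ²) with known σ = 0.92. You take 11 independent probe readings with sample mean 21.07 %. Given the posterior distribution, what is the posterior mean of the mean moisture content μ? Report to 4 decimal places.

For Normal data with known variance σ², a Normal(μ₀, σ₀²) prior on μ is conjugate. Posterior precision = 1/σ₀² + n/σ²; posterior mean is the precision-weighted average of μ₀ and x̄.
n·x̄ = 11·21.07 = 231.77.
σ₀² = 4.27² = 18.2329, σ² = 0.92² = 0.8464; σ² + n·σ₀² = 0.8464 + 11·18.2329 = 201.4083.
Posterior mean = (μ₀/σ₀² + n·x̄/σ²)/(1/σ₀² + n/σ²) = (σ²·μ₀ + σ₀²·n·x̄)/(σ² + n·σ₀²) = (0.8464·21.31 + 18.2329·231.77)/201.4083 = 4243.876017/201.4083 = 21.0710.

21.0710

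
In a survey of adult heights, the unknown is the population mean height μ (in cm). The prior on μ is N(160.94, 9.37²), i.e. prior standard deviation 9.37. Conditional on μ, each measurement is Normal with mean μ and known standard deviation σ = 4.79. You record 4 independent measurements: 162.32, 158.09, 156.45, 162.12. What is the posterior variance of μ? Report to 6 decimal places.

For Normal data with known variance σ², a Normal(μ₀, σ₀²) prior on μ is conjugate. Posterior precision = 1/σ₀² + n/σ²; posterior mean is the precision-weighted average of μ₀ and x̄.
σ₀² = 9.37² = 87.7969, σ² = 4.79² = 22.9441; σ² + n·σ₀² = 22.9441 + 4·87.7969 = 374.1317.
Posterior precision = 1/σ₀² + n/σ² = 1/87.7969 + 4/22.9441 = (σ² + n·σ₀²)/(σ₀²σ²) = 374.1317/(87.7969·22.9441); posterior variance σₙ² = σ₀²σ²/(σ² + n·σ₀²) = 87.7969·22.9441/374.1317 = 5.384256.

5.384256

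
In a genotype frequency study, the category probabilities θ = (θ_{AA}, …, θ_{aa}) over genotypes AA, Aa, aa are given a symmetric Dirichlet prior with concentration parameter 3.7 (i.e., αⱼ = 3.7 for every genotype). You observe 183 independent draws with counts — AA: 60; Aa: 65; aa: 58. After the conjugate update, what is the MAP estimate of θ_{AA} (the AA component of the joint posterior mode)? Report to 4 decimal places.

0.3281

The Dirichlet prior is conjugate to the Multinomial likelihood: each posterior αⱼ = prior αⱼ + observed count nⱼ.
Posterior concentration: (63.7, 68.7, 61.7), total = 194.1.
Joint mode component: (α_{AA}−1)/(Σα−K) = 62.7/191.1 = 0.3281.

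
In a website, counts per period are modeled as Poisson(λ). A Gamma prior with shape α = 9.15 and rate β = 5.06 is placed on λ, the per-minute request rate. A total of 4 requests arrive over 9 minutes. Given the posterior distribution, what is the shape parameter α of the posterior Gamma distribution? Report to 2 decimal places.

With a Gamma(shape α, rate β) prior, the Poisson likelihood is conjugate: the posterior is Gamma(α + ΣXᵢ, β + n).
Posterior: Gamma(α+S, β+n) = Gamma(9.15+4, 5.06+9) = Gamma(13.15, 14.06).
Posterior α = 13.15.

13.15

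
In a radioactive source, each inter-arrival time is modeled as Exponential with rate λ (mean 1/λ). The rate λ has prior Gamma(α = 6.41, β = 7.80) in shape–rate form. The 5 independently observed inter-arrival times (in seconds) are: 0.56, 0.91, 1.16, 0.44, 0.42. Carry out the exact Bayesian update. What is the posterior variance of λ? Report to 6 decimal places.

With a Gamma(shape α, rate β) prior on the exponential rate λ, the posterior after n observations with total T = Σxᵢ is Gamma(α+n, β+T).
Sum of observations T = 3.49 seconds; n = 5.
Posterior: Gamma(6.41+5, 7.80+3.49) = Gamma(11.41, 11.29).
Var = α/β² = 0.089515.

0.089515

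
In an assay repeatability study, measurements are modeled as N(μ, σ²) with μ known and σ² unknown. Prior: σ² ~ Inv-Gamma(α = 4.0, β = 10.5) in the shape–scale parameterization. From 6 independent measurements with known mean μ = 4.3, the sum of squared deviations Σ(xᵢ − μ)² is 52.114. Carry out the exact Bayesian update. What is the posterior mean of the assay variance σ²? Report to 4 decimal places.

6.0928

With known mean μ and an Inverse-Gamma(α, β) prior on σ², the Normal likelihood is conjugate: posterior is Inv-Gamma(α + n/2, β + Σ(xᵢ−μ)²/2).
Posterior: Inv-Gamma(4.0 + 6/2, 10.5 + 52.114/2) = Inv-Gamma(7.00, 36.5570).
E[σ²|data] = β/(α−1) = 36.5570/6.00 = 6.0928.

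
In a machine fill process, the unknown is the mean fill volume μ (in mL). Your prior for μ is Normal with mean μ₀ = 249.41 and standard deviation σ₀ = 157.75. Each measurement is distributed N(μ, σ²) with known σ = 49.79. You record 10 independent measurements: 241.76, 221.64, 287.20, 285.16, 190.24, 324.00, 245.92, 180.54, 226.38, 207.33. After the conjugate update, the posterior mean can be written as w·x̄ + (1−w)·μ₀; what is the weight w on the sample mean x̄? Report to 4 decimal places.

0.9901

For Normal data with known variance σ², a Normal(μ₀, σ₀²) prior on μ is conjugate. Posterior precision = 1/σ₀² + n/σ²; posterior mean is the precision-weighted average of μ₀ and x̄.
σ₀² = 157.75² = 24885.0625, σ² = 49.79² = 2479.0441. Prior precision 1/σ₀² = 1/24885.0625; data precision n/σ² = 10/2479.0441.
w = (n/σ²)/(1/σ₀² + n/σ²) = n·σ₀²/(σ² + n·σ₀²) = 10·24885.0625/(2479.0441 + 10·24885.0625) = 248850.625/251329.6691 = 0.9901.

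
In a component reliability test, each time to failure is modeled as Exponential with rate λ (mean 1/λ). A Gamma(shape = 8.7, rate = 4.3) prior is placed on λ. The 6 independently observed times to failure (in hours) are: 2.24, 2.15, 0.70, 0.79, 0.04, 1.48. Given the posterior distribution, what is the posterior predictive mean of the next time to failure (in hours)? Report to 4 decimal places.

0.8540

With a Gamma(shape α, rate β) prior on the exponential rate λ, the posterior after n observations with total T = Σxᵢ is Gamma(α+n, β+T).
Sum of observations T = 7.40 hours; n = 6.
Posterior: Gamma(8.7+6, 4.3+7.40) = Gamma(14.7, 11.70).
The predictive distribution for the next observation is Lomax; its mean is β/(α−1) = 11.70/13.7 = 0.8540.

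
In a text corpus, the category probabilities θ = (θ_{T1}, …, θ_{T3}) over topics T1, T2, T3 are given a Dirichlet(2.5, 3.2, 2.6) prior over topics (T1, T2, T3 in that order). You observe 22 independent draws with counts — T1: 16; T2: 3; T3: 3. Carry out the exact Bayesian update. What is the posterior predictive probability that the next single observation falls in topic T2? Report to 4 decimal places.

The Dirichlet prior is conjugate to the Multinomial likelihood: each posterior αⱼ = prior αⱼ + observed count nⱼ.
Posterior concentration: (18.5, 6.2, 5.6), total = 30.3.
P(next = T2 | data) = α_{T2}/Σα = 0.2046.

0.2046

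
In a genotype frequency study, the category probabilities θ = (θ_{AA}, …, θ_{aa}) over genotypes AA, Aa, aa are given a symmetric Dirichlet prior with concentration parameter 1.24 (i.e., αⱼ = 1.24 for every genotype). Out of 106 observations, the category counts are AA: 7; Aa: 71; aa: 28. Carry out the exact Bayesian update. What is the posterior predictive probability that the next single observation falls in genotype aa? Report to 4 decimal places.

The Dirichlet prior is conjugate to the Multinomial likelihood: each posterior αⱼ = prior αⱼ + observed count nⱼ.
Posterior concentration: (8.24, 72.24, 29.24), total = 109.72.
P(next = aa | data) = α_{aa}/Σα = 0.2665.

0.2665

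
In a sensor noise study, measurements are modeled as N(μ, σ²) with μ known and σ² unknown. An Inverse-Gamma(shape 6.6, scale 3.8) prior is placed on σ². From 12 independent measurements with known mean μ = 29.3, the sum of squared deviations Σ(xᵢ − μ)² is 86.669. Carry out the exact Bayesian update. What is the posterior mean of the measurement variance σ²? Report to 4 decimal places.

4.0633

With known mean μ and an Inverse-Gamma(α, β) prior on σ², the Normal likelihood is conjugate: posterior is Inv-Gamma(α + n/2, β + Σ(xᵢ−μ)²/2).
Posterior: Inv-Gamma(6.6 + 12/2, 3.8 + 86.669/2) = Inv-Gamma(12.60, 47.1345).
E[σ²|data] = β/(α−1) = 47.1345/11.60 = 4.0633.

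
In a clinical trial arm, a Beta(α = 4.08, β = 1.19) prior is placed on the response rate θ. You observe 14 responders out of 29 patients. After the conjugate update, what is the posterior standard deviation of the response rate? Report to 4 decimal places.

0.0841

The Beta prior is conjugate to a Binomial/Bernoulli likelihood; the update adds successes to α and failures to β.
Posterior: Beta(α+k, β+n−k) = Beta(4.08+14, 1.19+15) = Beta(18.08, 16.19).
Var = αβ/((α+β)²(α+β+1)) = 18.08·16.19/(34.27²·35.27) = 0.00706662; SD = √0.00706662 = 0.0841.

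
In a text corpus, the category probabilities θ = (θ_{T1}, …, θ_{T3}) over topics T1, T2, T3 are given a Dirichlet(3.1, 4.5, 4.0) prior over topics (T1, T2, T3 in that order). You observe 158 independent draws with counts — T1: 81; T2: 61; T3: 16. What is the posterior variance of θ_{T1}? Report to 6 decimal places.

The Dirichlet prior is conjugate to the Multinomial likelihood: each posterior αⱼ = prior αⱼ + observed count nⱼ.
Posterior concentration: (84.1, 65.5, 20.0), total = 169.6.
Var[θ_j] = α_j(Σα−α_j)/((Σα)²(Σα+1)) = 84.1·85.5/(169.6²·170.6) = 0.001465.

0.001465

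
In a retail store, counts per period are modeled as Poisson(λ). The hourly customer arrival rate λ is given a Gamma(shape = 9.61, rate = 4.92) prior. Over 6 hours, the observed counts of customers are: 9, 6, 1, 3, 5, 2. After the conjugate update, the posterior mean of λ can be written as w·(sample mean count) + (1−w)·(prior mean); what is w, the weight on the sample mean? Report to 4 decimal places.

0.5495

With a Gamma(shape α, rate β) prior, the Poisson likelihood is conjugate: the posterior is Gamma(α + ΣXᵢ, β + n).
Posterior mean = (α₀+S)/(β₀+n) = [n/(β₀+n)]·(S/n) + [β₀/(β₀+n)]·(α₀/β₀), so only n and β₀ enter the weight.
Weight on data w = n/(β₀+n) = 6/(4.92+6) = 6/10.92 = 0.5495.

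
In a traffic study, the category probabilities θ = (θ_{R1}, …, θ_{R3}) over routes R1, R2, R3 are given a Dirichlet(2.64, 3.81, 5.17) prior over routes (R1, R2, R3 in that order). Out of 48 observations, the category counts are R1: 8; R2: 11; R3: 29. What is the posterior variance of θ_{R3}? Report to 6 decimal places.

0.004036

The Dirichlet prior is conjugate to the Multinomial likelihood: each posterior αⱼ = prior αⱼ + observed count nⱼ.
Posterior concentration: (10.64, 14.81, 34.17), total = 59.62.
Var[θ_j] = α_j(Σα−α_j)/((Σα)²(Σα+1)) = 34.17·25.45/(59.62²·60.62) = 0.004036.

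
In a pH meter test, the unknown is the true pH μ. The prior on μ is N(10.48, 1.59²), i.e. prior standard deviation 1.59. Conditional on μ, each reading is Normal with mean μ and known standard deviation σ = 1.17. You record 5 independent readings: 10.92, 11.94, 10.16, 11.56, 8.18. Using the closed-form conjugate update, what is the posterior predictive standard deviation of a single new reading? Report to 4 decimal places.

1.2712

For Normal data with known variance σ², a Normal(μ₀, σ₀²) prior on μ is conjugate. Posterior precision = 1/σ₀² + n/σ²; posterior mean is the precision-weighted average of μ₀ and x̄.
σ₀² = 1.59² = 2.5281, σ² = 1.17² = 1.3689; σ² + n·σ₀² = 1.3689 + 5·2.5281 = 14.0094.
Posterior precision = 1/σ₀² + n/σ² = 1/2.5281 + 5/1.3689 = (σ² + n·σ₀²)/(σ₀²σ²) = 14.0094/(2.5281·1.3689); posterior variance σₙ² = σ₀²σ²/(σ² + n·σ₀²) = 2.5281·1.3689/14.0094 = 0.247028.
Predictive variance for one new observation = σₙ² + σ² = 2.5281·1.3689/14.0094 + 1.3689 = σ²·(σ₀² + 14.0094)/14.0094 = 1.3689·16.5375/14.0094 = 1.615928; SD = √(1.3689·16.5375/14.0094) = 1.2712.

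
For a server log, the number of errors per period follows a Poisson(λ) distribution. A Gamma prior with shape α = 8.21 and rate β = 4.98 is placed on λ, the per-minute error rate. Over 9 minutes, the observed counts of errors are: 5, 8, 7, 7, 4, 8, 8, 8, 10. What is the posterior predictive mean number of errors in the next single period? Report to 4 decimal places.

5.2368

With a Gamma(shape α, rate β) prior, the Poisson likelihood is conjugate: the posterior is Gamma(α + ΣXᵢ, β + n).
Sum of counts S = 65 over n = 9 minutes.
Posterior: Gamma(α+S, β+n) = Gamma(8.21+65, 4.98+9) = Gamma(73.21, 13.98).
The predictive distribution for one future period is NegBinom with mean α/β = 5.2368.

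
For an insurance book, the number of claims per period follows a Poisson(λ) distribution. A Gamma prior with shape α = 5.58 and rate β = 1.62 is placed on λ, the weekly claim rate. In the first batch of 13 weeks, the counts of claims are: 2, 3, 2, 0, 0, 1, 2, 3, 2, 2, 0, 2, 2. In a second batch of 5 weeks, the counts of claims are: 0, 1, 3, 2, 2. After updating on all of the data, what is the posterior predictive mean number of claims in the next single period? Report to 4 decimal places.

With a Gamma(shape α, rate β) prior, the Poisson likelihood is conjugate: the posterior is Gamma(α + ΣXᵢ, β + n).
Batch 1: sum of counts S = 21 over n = 13 weeks.
After batch 1: Gamma(α+S, β+n) = Gamma(5.58+21, 1.62+13) = Gamma(26.58, 14.62).
Batch 2: sum of counts S = 8 over n = 5 weeks.
After batch 2: Gamma(α+S, β+n) = Gamma(26.58+8, 14.62+5) = Gamma(34.58, 19.62).
The predictive distribution for one future period is NegBinom with mean α/β = 1.7625.

1.7625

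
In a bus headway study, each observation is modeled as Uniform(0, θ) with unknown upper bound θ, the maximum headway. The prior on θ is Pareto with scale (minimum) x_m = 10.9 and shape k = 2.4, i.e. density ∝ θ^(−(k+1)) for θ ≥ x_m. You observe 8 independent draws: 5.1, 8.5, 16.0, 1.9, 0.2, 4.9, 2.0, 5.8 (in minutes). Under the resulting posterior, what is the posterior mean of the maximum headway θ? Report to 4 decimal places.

17.7021

A Pareto(scale x_m, shape k) prior on the upper bound θ of Uniform(0, θ) is conjugate: posterior is Pareto(max(x_m, max xᵢ), k + n).
Sample maximum = 16.0; prior scale x_m = 10.9 → posterior scale = max = 16.0.
Posterior shape = 2.4 + 8 = 10.4.
E[θ|data] = k·x_m/(k−1) = 10.4·16.0/9.4 = 17.7021.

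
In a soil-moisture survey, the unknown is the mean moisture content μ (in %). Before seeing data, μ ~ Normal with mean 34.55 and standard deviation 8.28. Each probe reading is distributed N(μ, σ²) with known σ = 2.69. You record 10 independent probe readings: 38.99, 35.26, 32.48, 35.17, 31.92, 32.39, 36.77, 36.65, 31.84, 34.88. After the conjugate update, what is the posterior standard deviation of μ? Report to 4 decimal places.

For Normal data with known variance σ², a Normal(μ₀, σ₀²) prior on μ is conjugate. Posterior precision = 1/σ₀² + n/σ²; posterior mean is the precision-weighted average of μ₀ and x̄.
σ₀² = 8.28² = 68.5584, σ² = 2.69² = 7.2361; σ² + n·σ₀² = 7.2361 + 10·68.5584 = 692.8201.
Posterior precision = 1/σ₀² + n/σ² = 1/68.5584 + 10/7.2361 = (σ² + n·σ₀²)/(σ₀²σ²) = 692.8201/(68.5584·7.2361); posterior variance σₙ² = σ₀²σ²/(σ² + n·σ₀²) = 68.5584·7.2361/692.8201 = 0.716052.
Posterior SD = √σₙ² = √(68.5584·7.2361/692.8201) = 0.8462.

0.8462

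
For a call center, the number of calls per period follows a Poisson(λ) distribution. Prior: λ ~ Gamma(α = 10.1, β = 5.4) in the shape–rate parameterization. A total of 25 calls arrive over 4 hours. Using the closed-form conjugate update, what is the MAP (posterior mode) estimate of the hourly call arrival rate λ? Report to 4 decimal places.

With a Gamma(shape α, rate β) prior, the Poisson likelihood is conjugate: the posterior is Gamma(α + ΣXᵢ, β + n).
Posterior: Gamma(α+S, β+n) = Gamma(10.1+25, 5.4+4) = Gamma(35.1, 9.4).
Mode of Gamma(α,β) for α≥1 is (α−1)/β = 34.1/9.4 = 3.6277.

3.6277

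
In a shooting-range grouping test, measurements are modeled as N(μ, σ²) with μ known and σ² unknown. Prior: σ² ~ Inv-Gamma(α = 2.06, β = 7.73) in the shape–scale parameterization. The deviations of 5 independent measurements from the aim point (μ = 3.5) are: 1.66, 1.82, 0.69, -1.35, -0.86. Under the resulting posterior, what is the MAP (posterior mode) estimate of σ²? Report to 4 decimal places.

2.2092

With known mean μ and an Inverse-Gamma(α, β) prior on σ², the Normal likelihood is conjugate: posterior is Inv-Gamma(α + n/2, β + Σ(xᵢ−μ)²/2).
Σ(xᵢ−μ)² = (1.66)² + (1.82)² + (0.69)² + (-1.35)² + (-0.86)² = 9.1062.
Posterior: Inv-Gamma(2.06 + 5/2, 7.73 + 9.1062/2) = Inv-Gamma(4.56, 12.28310).
Mode = β/(α+1) = 12.28310/5.56 = 2.2092.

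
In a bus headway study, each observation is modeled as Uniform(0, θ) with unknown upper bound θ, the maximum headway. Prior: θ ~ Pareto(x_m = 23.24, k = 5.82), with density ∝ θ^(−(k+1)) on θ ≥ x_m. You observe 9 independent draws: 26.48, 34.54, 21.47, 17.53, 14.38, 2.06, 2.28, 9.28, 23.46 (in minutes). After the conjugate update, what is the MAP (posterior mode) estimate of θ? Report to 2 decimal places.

A Pareto(scale x_m, shape k) prior on the upper bound θ of Uniform(0, θ) is conjugate: posterior is Pareto(max(x_m, max xᵢ), k + n).
Sample maximum = 34.54; prior scale x_m = 23.24 → posterior scale = max = 34.54.
Posterior shape = 5.82 + 9 = 14.82.
The Pareto density is decreasing on [x_m, ∞), so the mode is x_m = 34.54.

34.54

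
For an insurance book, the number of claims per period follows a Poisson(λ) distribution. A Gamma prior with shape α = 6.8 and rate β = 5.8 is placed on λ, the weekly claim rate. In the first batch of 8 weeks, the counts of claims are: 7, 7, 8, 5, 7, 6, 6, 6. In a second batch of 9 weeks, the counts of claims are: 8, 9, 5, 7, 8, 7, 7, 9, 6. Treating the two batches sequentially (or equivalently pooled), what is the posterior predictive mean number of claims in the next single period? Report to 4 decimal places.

5.4737

With a Gamma(shape α, rate β) prior, the Poisson likelihood is conjugate: the posterior is Gamma(α + ΣXᵢ, β + n).
Batch 1: sum of counts S = 52 over n = 8 weeks.
After batch 1: Gamma(α+S, β+n) = Gamma(6.8+52, 5.8+8) = Gamma(58.8, 13.8).
Batch 2: sum of counts S = 66 over n = 9 weeks.
After batch 2: Gamma(α+S, β+n) = Gamma(58.8+66, 13.8+9) = Gamma(124.8, 22.8).
The predictive distribution for one future period is NegBinom with mean α/β = 5.4737.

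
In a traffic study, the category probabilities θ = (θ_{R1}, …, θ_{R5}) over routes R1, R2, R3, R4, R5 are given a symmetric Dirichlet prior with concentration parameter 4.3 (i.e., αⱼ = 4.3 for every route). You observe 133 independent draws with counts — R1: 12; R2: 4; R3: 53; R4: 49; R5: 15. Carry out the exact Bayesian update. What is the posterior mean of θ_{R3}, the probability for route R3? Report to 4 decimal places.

The Dirichlet prior is conjugate to the Multinomial likelihood: each posterior αⱼ = prior αⱼ + observed count nⱼ.
Posterior concentration: (16.3, 8.3, 57.3, 53.3, 19.3), total = 154.5.
E[θ_{R3}|data] = α_{R3}/Σα = 57.3/154.5 = 0.3709.

0.3709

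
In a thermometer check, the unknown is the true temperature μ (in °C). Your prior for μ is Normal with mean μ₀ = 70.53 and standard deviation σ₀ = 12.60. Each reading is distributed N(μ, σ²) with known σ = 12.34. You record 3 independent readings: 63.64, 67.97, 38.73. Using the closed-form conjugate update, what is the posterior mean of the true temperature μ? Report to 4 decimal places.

For Normal data with known variance σ², a Normal(μ₀, σ₀²) prior on μ is conjugate. Posterior precision = 1/σ₀² + n/σ²; posterior mean is the precision-weighted average of μ₀ and x̄.
Σxᵢ = 63.64 + 67.97 + 38.73 = 170.34, so n·x̄ = 170.34.
σ₀² = 12.60² = 158.76, σ² = 12.34² = 152.2756; σ² + n·σ₀² = 152.2756 + 3·158.76 = 628.5556.
Posterior mean = (μ₀/σ₀² + n·x̄/σ²)/(1/σ₀² + n/σ²) = (σ²·μ₀ + σ₀²·n·x̄)/(σ² + n·σ₀²) = (152.2756·70.53 + 158.76·170.34)/628.5556 = 37783.176468/628.5556 = 60.1111.

60.1111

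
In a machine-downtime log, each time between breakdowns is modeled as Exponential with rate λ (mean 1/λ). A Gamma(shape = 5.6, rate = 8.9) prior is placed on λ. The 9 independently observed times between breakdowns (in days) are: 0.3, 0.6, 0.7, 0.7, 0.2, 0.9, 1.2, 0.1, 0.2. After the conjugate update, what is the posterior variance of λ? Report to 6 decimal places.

With a Gamma(shape α, rate β) prior on the exponential rate λ, the posterior after n observations with total T = Σxᵢ is Gamma(α+n, β+T).
Sum of observations T = 4.9 days; n = 9.
Posterior: Gamma(5.6+9, 8.9+4.9) = Gamma(14.6, 13.8).
Var = α/β² = 0.076665.

0.076665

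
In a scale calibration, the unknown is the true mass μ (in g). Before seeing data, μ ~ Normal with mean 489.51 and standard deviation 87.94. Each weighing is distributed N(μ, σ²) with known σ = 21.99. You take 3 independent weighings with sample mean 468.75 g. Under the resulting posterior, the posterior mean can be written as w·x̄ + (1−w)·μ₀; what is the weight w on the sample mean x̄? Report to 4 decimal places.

For Normal data with known variance σ², a Normal(μ₀, σ₀²) prior on μ is conjugate. Posterior precision = 1/σ₀² + n/σ²; posterior mean is the precision-weighted average of μ₀ and x̄.
σ₀² = 87.94² = 7733.4436, σ² = 21.99² = 483.5601. Prior precision 1/σ₀² = 1/7733.4436; data precision n/σ² = 3/483.5601.
w = (n/σ²)/(1/σ₀² + n/σ²) = n·σ₀²/(σ² + n·σ₀²) = 3·7733.4436/(483.5601 + 3·7733.4436) = 23200.3308/23683.8909 = 0.9796.

0.9796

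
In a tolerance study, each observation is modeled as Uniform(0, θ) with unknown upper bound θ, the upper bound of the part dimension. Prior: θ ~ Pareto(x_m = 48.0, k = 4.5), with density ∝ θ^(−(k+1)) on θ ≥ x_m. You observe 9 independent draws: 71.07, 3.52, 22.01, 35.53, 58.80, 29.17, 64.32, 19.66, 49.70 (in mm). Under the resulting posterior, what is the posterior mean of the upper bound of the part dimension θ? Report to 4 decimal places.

A Pareto(scale x_m, shape k) prior on the upper bound θ of Uniform(0, θ) is conjugate: posterior is Pareto(max(x_m, max xᵢ), k + n).
Sample maximum = 71.07; prior scale x_m = 48.0 → posterior scale = max = 71.07.
Posterior shape = 4.5 + 9 = 13.5.
E[θ|data] = k·x_m/(k−1) = 13.5·71.07/12.5 = 76.7556.

76.7556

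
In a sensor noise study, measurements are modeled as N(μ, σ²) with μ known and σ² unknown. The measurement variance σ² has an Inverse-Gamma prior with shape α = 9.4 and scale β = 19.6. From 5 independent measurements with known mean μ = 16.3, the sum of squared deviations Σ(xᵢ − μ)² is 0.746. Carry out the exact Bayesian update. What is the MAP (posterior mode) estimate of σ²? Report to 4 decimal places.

1.5483

With known mean μ and an Inverse-Gamma(α, β) prior on σ², the Normal likelihood is conjugate: posterior is Inv-Gamma(α + n/2, β + Σ(xᵢ−μ)²/2).
Posterior: Inv-Gamma(9.4 + 5/2, 19.6 + 0.746/2) = Inv-Gamma(11.90, 19.9730).
Mode = β/(α+1) = 19.9730/12.90 = 1.5483.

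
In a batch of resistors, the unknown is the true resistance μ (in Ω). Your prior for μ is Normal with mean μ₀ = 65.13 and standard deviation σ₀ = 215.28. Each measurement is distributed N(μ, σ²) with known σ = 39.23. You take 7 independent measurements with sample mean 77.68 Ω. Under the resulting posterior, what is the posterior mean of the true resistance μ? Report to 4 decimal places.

For Normal data with known variance σ², a Normal(μ₀, σ₀²) prior on μ is conjugate. Posterior precision = 1/σ₀² + n/σ²; posterior mean is the precision-weighted average of μ₀ and x̄.
n·x̄ = 7·77.68 = 543.76.
σ₀² = 215.28² = 46345.4784, σ² = 39.23² = 1538.9929; σ² + n·σ₀² = 1538.9929 + 7·46345.4784 = 325957.3417.
Posterior mean = (μ₀/σ₀² + n·x̄/σ²)/(1/σ₀² + n/σ²) = (σ²·μ₀ + σ₀²·n·x̄)/(σ² + n·σ₀²) = (1538.9929·65.13 + 46345.4784·543.76)/325957.3417 = 25301051.942361/325957.3417 = 77.6207.

77.6207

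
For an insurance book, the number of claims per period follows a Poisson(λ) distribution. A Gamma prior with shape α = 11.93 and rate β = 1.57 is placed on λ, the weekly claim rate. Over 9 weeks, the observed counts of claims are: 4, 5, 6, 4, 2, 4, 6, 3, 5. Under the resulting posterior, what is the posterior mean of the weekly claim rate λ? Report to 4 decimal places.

With a Gamma(shape α, rate β) prior, the Poisson likelihood is conjugate: the posterior is Gamma(α + ΣXᵢ, β + n).
Sum of counts S = 39 over n = 9 weeks.
Posterior: Gamma(α+S, β+n) = Gamma(11.93+39, 1.57+9) = Gamma(50.93, 10.57).
Posterior mean = α/β = 50.93/10.57 = 4.8184.

4.8184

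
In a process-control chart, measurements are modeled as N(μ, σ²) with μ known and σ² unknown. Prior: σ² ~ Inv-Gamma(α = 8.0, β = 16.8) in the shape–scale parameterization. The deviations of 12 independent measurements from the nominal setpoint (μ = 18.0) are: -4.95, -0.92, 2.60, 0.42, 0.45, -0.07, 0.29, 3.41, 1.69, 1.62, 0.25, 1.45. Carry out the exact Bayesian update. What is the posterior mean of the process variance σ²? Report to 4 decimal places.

With known mean μ and an Inverse-Gamma(α, β) prior on σ², the Normal likelihood is conjugate: posterior is Inv-Gamma(α + n/2, β + Σ(xᵢ−μ)²/2).
Σ(xᵢ−μ)² = (-4.95)² + (-0.92)² + (2.60)² + (0.42)² + (0.45)² + (-0.07)² + (0.29)² + (3.41)² + (1.69)² + (1.62)² + (0.25)² + (1.45)² = 51.8504.
Posterior: Inv-Gamma(8.0 + 12/2, 16.8 + 51.8504/2) = Inv-Gamma(14.00, 42.72520).
E[σ²|data] = β/(α−1) = 42.72520/13.00 = 3.2866.

3.2866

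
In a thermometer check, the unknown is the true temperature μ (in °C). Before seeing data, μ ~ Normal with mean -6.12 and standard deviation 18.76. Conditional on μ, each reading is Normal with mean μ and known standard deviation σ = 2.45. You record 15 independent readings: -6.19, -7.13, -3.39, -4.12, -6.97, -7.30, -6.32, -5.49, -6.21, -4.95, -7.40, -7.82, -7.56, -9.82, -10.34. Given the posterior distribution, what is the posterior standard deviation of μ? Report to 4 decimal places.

For Normal data with known variance σ², a Normal(μ₀, σ₀²) prior on μ is conjugate. Posterior precision = 1/σ₀² + n/σ²; posterior mean is the precision-weighted average of μ₀ and x̄.
σ₀² = 18.76² = 351.9376, σ² = 2.45² = 6.0025; σ² + n·σ₀² = 6.0025 + 15·351.9376 = 5285.0665.
Posterior precision = 1/σ₀² + n/σ² = 1/351.9376 + 15/6.0025 = (σ² + n·σ₀²)/(σ₀²σ²) = 5285.0665/(351.9376·6.0025); posterior variance σₙ² = σ₀²σ²/(σ² + n·σ₀²) = 351.9376·6.0025/5285.0665 = 0.399712.
Posterior SD = √σₙ² = √(351.9376·6.0025/5285.0665) = 0.6322.

0.6322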